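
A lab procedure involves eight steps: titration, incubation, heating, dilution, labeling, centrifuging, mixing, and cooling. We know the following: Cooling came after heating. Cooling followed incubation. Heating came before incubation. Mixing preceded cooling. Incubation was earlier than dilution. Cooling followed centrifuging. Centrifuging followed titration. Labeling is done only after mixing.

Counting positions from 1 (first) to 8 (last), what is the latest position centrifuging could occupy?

Centrifuging must come before cooling — 1 step forced after it.
Everything else can be placed before centrifuging in some valid order, so centrifuging can sit as late as position 8 − 1 = 7.

7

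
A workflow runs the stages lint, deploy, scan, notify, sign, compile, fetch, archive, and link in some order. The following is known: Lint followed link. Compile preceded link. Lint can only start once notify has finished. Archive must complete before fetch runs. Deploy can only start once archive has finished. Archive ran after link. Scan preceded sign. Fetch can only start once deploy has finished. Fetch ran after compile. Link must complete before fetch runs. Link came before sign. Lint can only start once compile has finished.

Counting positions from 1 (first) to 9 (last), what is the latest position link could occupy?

Link must come before archive, deploy, fetch, lint, and sign — 5 stages forced after it.
Everything else can be placed before link in some valid order, so link can sit as late as position 9 − 5 = 4.

4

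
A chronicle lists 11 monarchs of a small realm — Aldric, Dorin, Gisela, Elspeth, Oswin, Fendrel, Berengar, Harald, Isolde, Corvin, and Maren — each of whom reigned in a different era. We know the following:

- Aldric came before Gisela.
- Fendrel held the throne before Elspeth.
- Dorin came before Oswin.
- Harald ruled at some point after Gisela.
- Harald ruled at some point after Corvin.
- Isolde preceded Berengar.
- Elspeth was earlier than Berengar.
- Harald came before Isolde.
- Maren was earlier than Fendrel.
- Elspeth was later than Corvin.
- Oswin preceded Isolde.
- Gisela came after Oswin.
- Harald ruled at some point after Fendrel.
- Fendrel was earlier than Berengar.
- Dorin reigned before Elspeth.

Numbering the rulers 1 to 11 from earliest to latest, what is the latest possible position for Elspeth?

10

Elspeth must come before Berengar — 1 ruler forced after them.
Everything else can be placed before Elspeth in some valid order, so Elspeth can sit as late as position 11 − 1 = 10.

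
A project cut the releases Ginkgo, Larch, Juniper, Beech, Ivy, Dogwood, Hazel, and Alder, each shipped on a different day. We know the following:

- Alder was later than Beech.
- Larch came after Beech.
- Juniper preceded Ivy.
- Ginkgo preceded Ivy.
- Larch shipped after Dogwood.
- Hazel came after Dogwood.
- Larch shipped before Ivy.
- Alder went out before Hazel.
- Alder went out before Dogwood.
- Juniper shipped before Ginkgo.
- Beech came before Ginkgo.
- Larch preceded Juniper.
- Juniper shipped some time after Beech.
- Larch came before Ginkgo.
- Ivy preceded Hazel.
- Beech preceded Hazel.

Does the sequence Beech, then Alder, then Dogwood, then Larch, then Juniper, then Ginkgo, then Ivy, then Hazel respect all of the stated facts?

yes

Check each stated constraint against the proposed order — e.g. Alder is ahead of Hazel; Beech is ahead of Hazel. Every pair is in the required order; nothing is violated.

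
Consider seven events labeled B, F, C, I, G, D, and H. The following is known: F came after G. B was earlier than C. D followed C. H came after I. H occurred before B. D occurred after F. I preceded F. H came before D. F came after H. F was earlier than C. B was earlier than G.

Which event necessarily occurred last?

D

Every other event has a chain of constraints placing it before D, so D is last.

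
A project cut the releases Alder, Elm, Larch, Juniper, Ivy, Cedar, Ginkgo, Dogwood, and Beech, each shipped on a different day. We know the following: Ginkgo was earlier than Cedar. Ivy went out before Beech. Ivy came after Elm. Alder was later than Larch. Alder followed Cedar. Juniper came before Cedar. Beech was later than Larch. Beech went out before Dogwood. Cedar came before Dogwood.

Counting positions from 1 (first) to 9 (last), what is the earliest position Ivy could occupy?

Elm must come before Ivy — 1 forced predecessor.
Nothing else is forced ahead of Ivy, so its earliest slot is position 1 + 1 = 2.

2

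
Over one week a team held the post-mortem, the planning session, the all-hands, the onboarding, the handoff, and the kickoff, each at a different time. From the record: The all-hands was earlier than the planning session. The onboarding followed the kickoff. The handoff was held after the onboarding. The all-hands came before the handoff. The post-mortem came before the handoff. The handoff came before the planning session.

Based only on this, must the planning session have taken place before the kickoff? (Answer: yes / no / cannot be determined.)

Tracing the constraints gives the kickoff → the onboarding → the handoff → the planning session, so the kickoff must come before the planning session.
That means the planning session cannot be before the kickoff.

no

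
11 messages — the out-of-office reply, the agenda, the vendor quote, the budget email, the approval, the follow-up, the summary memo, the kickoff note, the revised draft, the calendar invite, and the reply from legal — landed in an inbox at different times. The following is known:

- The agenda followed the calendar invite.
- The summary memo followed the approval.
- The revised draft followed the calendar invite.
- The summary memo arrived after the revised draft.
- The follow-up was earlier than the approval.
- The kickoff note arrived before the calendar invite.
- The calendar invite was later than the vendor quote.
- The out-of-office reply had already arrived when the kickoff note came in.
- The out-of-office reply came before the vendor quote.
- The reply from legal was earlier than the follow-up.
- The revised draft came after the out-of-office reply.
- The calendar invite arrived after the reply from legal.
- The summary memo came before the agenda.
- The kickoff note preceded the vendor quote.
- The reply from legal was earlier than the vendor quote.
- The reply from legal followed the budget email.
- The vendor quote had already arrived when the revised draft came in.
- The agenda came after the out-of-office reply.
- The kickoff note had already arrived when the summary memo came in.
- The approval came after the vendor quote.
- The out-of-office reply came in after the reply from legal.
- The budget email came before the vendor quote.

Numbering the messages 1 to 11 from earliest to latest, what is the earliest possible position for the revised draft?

7

The budget email, the calendar invite, the kickoff note, the out-of-office reply, the reply from legal, and the vendor quote must all come before the revised draft — 6 forced predecessors.
Nothing else is forced ahead of the revised draft, so its earliest slot is position 6 + 1 = 7.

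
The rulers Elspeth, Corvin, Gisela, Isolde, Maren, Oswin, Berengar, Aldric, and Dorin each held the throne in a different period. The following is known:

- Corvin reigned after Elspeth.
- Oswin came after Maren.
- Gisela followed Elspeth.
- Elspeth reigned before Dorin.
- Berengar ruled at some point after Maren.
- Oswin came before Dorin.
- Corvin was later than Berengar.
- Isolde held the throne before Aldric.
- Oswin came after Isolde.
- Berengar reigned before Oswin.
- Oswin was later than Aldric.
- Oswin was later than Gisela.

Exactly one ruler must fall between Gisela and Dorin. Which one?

Tracing the constraints gives Gisela → Oswin → Dorin, so Oswin sits after Gisela and before Dorin.
No other ruler is forced both after Gisela and before Dorin.

Oswin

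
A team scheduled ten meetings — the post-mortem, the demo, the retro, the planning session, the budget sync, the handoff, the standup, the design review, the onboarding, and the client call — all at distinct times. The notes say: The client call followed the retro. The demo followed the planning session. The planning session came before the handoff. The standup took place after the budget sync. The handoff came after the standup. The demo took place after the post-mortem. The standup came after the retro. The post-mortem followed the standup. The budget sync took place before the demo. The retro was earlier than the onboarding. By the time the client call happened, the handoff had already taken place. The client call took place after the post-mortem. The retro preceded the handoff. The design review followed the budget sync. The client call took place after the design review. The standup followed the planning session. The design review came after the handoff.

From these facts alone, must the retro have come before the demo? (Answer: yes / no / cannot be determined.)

Chain the constraints: the retro → the standup → the post-mortem → the demo. Each link is directly stated, so the retro comes before the demo.

yes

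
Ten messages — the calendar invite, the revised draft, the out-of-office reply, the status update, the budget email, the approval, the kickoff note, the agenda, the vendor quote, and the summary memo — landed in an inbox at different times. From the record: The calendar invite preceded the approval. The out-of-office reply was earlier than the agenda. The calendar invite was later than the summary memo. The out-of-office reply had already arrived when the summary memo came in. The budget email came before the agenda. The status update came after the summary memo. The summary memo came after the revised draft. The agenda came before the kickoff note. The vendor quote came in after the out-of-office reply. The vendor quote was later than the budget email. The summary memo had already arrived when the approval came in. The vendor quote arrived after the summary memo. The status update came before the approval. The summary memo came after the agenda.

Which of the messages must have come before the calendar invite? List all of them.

the agenda, the budget email, the out-of-office reply, the revised draft, the summary memo

Directly stated before the calendar invite: the summary memo.
The agenda reaches the calendar invite via the agenda → the summary memo → the calendar invite.
The budget email reaches the calendar invite via the budget email → the agenda → the summary memo → the calendar invite.
The out-of-office reply reaches the calendar invite via the out-of-office reply → the summary memo → the calendar invite.
Likewise the revised draft reaches the calendar invite by chaining the stated constraints.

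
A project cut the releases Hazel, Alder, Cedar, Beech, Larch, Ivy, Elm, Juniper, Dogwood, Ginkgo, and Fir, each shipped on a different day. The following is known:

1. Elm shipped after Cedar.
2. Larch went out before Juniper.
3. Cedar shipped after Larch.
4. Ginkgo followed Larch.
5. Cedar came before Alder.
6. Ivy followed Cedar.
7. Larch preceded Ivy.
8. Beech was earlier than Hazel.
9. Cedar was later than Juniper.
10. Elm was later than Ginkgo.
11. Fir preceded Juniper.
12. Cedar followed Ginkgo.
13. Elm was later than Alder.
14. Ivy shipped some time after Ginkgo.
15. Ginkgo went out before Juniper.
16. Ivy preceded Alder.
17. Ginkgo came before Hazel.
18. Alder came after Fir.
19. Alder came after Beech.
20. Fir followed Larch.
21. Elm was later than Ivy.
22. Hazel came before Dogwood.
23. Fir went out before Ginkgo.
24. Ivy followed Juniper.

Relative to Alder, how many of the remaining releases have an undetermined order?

2

Forced before Alder: Beech, Cedar, Fir, Ginkgo, Ivy, Juniper, and Larch; forced after Alder: Elm.
That leaves Dogwood and Hazel with no forced order relative to Alder — 2.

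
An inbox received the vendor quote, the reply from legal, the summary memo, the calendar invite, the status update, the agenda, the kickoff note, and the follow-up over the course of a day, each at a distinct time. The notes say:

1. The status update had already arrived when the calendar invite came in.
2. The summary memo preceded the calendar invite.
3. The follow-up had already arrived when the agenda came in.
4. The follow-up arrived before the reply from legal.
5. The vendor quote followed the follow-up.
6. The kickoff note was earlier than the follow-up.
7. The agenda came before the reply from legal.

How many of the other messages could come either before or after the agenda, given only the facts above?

Forced before the agenda: the follow-up and the kickoff note; forced after the agenda: the reply from legal.
That leaves the calendar invite, the status update, the summary memo, and the vendor quote with no forced order relative to the agenda — 4.

4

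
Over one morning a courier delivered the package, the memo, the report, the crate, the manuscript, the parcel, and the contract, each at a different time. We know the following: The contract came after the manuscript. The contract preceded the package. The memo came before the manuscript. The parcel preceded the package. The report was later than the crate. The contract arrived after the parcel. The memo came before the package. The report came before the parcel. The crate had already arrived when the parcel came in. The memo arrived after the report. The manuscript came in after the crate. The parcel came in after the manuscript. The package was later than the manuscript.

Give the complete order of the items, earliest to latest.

The constraints fix every adjacent pair, so only one ordering works:
the crate → the report → the memo → the manuscript → the parcel → the contract → the package.

the crate, the report, the memo, the manuscript, the parcel, the contract, the package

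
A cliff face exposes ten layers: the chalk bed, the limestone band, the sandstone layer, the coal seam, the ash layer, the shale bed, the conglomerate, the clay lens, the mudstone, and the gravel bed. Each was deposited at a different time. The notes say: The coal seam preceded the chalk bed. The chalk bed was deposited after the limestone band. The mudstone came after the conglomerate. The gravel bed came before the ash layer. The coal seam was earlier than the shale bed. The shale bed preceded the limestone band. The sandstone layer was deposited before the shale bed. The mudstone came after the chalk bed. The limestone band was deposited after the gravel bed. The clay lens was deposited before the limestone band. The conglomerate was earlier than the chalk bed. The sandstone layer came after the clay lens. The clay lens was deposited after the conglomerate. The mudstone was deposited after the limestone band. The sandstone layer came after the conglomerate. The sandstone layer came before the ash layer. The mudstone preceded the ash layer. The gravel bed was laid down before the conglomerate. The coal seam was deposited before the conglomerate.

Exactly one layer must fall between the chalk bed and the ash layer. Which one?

the mudstone

Tracing the constraints gives the chalk bed → the mudstone → the ash layer, so the mudstone sits after the chalk bed and before the ash layer.
No other layer is forced both after the chalk bed and before the ash layer.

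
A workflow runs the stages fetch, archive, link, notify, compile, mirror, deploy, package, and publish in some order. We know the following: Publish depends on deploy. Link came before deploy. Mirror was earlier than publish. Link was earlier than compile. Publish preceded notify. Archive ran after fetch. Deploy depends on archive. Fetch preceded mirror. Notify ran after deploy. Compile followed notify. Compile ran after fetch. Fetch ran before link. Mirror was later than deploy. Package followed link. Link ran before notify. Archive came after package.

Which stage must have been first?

Fetch has a chain of constraints placing it before every other stage, so fetch must be first.

fetch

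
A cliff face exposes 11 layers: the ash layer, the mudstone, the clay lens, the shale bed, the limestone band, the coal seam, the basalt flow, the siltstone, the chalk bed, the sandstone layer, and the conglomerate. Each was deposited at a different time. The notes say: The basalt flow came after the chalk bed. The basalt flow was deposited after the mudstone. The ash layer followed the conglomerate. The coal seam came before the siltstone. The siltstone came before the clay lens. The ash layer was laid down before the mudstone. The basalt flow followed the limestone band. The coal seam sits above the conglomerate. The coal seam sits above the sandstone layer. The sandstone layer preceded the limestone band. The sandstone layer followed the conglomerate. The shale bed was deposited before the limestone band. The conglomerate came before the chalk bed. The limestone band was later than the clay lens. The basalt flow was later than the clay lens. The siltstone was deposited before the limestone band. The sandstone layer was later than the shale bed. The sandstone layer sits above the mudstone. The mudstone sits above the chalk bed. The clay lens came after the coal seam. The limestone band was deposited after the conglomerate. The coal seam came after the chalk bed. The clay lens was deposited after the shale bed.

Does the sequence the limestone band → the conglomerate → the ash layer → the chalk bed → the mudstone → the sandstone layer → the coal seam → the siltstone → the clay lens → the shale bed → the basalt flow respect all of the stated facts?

The constraints require the sandstone layer before the limestone band, but in the proposed sequence the limestone band appears ahead of the sandstone layer. That one violation is enough.

no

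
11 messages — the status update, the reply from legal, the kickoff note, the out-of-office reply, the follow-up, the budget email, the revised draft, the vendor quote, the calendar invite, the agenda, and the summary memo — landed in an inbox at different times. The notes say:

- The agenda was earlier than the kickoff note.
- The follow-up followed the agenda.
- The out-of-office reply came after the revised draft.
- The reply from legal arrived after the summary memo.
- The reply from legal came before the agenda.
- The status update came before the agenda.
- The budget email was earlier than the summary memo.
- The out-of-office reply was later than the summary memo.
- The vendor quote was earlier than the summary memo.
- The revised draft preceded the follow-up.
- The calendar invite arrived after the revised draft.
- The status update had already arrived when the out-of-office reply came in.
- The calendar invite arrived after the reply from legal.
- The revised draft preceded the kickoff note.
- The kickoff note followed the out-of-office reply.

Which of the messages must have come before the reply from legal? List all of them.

the budget email, the summary memo, the vendor quote

Directly stated before the reply from legal: the summary memo.
The budget email reaches the reply from legal via the budget email → the summary memo → the reply from legal.
The vendor quote reaches the reply from legal via the vendor quote → the summary memo → the reply from legal.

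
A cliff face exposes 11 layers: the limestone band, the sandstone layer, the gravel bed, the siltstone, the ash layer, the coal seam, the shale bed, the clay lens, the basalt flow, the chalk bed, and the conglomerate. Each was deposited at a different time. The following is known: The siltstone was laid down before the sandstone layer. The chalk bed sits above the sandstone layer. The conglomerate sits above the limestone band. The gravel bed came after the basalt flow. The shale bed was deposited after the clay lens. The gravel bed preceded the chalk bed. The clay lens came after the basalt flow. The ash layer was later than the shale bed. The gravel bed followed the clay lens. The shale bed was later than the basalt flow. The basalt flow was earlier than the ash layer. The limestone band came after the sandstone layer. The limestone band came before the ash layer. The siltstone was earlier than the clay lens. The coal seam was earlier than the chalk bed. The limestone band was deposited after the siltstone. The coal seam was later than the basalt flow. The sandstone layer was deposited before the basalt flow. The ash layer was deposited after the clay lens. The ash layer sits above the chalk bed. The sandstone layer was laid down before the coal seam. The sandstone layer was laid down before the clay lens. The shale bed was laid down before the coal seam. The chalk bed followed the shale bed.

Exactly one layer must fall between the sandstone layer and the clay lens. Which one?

Tracing the constraints gives the sandstone layer → the basalt flow → the clay lens, so the basalt flow sits after the sandstone layer and before the clay lens.
No other layer is forced both after the sandstone layer and before the clay lens.

the basalt flow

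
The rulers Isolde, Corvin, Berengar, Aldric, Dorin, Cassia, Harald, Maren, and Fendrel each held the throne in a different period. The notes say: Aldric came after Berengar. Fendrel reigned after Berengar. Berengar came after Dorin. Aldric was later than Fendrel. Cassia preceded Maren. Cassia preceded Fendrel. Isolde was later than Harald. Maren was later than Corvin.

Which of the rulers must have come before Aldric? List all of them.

Directly stated before Aldric: Berengar and Fendrel.
Cassia reaches Aldric via Cassia → Fendrel → Aldric.
Dorin reaches Aldric via Dorin → Berengar → Aldric.
No chain forces Harald (or any of the others) ahead of Aldric.

Berengar, Cassia, Dorin, Fendrel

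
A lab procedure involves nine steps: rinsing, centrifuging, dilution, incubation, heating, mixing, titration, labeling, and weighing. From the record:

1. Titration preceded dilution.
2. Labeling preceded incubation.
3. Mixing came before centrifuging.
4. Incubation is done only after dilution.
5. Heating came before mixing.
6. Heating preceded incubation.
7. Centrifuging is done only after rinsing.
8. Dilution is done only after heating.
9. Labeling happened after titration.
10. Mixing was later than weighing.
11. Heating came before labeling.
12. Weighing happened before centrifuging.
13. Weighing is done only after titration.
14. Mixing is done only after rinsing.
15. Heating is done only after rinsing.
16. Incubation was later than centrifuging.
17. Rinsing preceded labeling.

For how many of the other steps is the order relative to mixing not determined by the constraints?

Forced before mixing: heating, rinsing, titration, and weighing; forced after mixing: centrifuging and incubation.
That leaves dilution and labeling with no forced order relative to mixing — 2.

2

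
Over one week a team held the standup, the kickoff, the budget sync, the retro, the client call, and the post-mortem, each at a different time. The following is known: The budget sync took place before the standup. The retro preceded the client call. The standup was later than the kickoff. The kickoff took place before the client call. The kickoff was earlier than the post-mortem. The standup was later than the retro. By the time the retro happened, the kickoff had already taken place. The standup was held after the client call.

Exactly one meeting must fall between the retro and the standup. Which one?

Tracing the constraints gives the retro → the client call → the standup, so the client call sits after the retro and before the standup.
No other meeting is forced both after the retro and before the standup.

the client call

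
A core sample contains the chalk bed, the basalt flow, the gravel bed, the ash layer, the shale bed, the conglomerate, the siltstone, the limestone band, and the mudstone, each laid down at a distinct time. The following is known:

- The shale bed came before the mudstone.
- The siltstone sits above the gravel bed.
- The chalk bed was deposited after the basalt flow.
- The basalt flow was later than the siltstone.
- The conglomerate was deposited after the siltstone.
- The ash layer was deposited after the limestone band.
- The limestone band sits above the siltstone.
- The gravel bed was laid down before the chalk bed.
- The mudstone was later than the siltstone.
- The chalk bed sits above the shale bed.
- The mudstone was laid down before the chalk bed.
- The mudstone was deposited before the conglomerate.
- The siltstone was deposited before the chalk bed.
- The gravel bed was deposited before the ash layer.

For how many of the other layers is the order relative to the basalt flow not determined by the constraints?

Forced before the basalt flow: the gravel bed and the siltstone; forced after the basalt flow: the chalk bed.
That leaves the ash layer, the conglomerate, the limestone band, the mudstone, and the shale bed with no forced order relative to the basalt flow — 5.

5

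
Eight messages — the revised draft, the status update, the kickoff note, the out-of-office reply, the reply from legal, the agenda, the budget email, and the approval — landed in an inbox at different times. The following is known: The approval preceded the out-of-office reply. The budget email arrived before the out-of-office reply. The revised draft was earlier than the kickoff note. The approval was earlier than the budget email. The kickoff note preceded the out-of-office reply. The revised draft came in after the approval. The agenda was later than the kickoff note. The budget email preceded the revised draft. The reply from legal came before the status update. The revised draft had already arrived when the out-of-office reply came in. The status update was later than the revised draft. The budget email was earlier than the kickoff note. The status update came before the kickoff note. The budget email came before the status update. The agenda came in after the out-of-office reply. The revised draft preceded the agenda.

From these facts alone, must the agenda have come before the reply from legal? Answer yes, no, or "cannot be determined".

Tracing the constraints gives the reply from legal → the status update → the kickoff note → the agenda, so the reply from legal must come before the agenda.
That means the agenda cannot be before the reply from legal.

no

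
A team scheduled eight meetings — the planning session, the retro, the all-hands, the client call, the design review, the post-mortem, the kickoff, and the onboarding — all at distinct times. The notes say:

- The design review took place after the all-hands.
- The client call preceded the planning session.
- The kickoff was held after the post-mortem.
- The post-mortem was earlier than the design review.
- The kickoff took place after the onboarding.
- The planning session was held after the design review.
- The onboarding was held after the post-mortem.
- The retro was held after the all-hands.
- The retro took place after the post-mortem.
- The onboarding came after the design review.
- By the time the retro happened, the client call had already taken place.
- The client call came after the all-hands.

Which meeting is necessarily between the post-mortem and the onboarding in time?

Tracing the constraints gives the post-mortem → the design review → the onboarding, so the design review sits after the post-mortem and before the onboarding.
No other meeting is forced both after the post-mortem and before the onboarding.

the design review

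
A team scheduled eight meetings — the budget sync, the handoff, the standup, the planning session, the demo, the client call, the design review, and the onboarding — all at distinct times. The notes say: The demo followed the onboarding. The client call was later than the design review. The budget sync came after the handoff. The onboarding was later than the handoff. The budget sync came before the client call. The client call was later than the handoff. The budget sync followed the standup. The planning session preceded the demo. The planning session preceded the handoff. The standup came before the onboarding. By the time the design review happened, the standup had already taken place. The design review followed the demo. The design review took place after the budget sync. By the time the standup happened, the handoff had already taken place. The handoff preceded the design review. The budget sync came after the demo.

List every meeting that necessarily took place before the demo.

Directly stated before the demo: the onboarding and the planning session.
The handoff reaches the demo via the handoff → the onboarding → the demo.
The standup reaches the demo via the standup → the onboarding → the demo.
No chain forces the client call (or any of the others) ahead of the demo.

the handoff, the onboarding, the planning session, the standup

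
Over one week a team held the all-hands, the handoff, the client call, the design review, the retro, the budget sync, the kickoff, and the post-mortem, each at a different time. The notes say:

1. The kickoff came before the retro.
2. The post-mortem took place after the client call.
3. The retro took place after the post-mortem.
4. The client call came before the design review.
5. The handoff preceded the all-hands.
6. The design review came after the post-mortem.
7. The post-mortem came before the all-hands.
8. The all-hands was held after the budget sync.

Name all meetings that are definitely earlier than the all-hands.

Directly stated before the all-hands: the budget sync, the handoff, and the post-mortem.
The client call reaches the all-hands via the client call → the post-mortem → the all-hands.
No chain forces the retro (or any of the others) ahead of the all-hands.

the budget sync, the client call, the handoff, the post-mortem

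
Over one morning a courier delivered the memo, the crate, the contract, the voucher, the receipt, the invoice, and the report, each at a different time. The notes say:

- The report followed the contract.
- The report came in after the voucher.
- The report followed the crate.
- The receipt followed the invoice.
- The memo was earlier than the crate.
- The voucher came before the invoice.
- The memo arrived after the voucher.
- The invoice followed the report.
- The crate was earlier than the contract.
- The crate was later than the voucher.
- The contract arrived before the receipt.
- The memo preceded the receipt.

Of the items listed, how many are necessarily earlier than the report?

Directly stated before the report: the contract, the crate, and the voucher.
The memo reaches the report via the memo → the crate → the report.
No chain forces the invoice (or any of the others) ahead of the report.
That's the contract, the crate, the memo, and the voucher — 4 in all.

4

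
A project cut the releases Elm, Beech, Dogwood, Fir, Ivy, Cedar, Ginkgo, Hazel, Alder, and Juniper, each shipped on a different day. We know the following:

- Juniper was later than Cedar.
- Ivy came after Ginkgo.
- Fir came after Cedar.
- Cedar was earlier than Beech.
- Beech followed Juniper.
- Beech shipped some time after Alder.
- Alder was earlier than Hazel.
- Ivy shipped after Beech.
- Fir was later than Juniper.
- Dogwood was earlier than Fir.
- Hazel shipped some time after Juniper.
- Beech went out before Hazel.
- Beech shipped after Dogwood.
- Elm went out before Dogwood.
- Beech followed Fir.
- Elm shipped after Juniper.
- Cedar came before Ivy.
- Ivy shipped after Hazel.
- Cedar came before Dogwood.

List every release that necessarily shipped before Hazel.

Alder, Beech, Cedar, Dogwood, Elm, Fir, Juniper

Directly stated before Hazel: Alder, Beech, and Juniper.
Cedar reaches Hazel via Cedar → Juniper → Hazel.
Dogwood reaches Hazel via Dogwood → Beech → Hazel.
Elm reaches Hazel via Elm → Dogwood → Beech → Hazel.
Likewise Fir reaches Hazel by chaining the stated constraints.
No chain forces Ivy (or any of the others) ahead of Hazel.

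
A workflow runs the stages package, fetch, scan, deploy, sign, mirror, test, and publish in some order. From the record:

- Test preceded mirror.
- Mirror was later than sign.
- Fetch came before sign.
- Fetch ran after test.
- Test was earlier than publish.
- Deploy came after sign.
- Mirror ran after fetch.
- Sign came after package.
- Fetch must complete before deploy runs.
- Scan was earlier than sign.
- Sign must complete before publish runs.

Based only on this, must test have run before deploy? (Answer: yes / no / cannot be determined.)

Chain the constraints: test → fetch → deploy. Each link is directly stated, so test comes before deploy.

yes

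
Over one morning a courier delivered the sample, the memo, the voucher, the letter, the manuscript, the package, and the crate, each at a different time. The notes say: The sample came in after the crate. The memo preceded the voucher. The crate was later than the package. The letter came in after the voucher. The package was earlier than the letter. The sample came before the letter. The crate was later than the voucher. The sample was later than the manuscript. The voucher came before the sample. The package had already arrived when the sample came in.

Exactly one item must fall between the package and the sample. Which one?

Tracing the constraints gives the package → the crate → the sample, so the crate sits after the package and before the sample.
No other item is forced both after the package and before the sample.

the crate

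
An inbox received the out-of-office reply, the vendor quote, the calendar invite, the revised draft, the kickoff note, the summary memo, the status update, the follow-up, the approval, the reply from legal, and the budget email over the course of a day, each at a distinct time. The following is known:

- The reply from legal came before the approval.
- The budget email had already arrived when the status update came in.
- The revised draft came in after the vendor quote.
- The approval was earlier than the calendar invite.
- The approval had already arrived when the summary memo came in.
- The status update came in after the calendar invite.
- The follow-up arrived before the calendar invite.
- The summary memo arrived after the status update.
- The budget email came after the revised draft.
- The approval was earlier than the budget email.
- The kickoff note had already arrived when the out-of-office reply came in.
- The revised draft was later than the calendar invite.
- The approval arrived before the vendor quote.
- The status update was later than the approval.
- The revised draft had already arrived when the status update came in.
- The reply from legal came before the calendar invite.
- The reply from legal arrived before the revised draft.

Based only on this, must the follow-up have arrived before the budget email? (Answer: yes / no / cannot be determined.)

Chain the constraints: the follow-up → the calendar invite → the revised draft → the budget email. Each link is directly stated, so the follow-up comes before the budget email.

yes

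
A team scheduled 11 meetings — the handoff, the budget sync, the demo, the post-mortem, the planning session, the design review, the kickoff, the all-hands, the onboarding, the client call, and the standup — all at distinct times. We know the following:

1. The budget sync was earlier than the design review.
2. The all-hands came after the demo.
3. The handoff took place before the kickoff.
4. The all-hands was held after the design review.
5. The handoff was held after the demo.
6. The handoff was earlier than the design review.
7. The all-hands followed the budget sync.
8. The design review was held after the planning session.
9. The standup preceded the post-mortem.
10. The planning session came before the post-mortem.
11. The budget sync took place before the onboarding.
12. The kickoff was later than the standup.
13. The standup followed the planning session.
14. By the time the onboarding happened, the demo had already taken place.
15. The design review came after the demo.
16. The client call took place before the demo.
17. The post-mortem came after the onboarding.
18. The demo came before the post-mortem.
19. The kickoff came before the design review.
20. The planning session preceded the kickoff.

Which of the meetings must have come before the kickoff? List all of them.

the client call, the demo, the handoff, the planning session, the standup

Directly stated before the kickoff: the handoff, the planning session, and the standup.
The client call reaches the kickoff via the client call → the demo → the handoff → the kickoff.
The demo reaches the kickoff via the demo → the handoff → the kickoff.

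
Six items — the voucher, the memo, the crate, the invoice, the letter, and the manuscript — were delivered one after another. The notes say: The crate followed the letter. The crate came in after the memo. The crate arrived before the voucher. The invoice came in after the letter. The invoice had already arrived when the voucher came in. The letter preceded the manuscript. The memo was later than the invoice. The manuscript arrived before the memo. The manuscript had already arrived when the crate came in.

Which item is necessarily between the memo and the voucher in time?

Tracing the constraints gives the memo → the crate → the voucher, so the crate sits after the memo and before the voucher.
No other item is forced both after the memo and before the voucher.

the crate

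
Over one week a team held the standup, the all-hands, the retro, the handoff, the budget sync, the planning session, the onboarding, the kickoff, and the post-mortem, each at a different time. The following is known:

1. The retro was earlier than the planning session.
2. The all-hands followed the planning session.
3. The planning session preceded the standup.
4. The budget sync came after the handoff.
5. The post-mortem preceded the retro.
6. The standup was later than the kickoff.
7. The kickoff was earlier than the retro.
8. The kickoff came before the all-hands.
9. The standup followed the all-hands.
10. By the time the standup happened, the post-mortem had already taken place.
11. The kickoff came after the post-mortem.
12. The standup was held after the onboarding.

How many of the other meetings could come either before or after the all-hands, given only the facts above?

Forced before the all-hands: the kickoff, the planning session, the post-mortem, and the retro; forced after the all-hands: the standup.
That leaves the budget sync, the handoff, and the onboarding with no forced order relative to the all-hands — 3.

3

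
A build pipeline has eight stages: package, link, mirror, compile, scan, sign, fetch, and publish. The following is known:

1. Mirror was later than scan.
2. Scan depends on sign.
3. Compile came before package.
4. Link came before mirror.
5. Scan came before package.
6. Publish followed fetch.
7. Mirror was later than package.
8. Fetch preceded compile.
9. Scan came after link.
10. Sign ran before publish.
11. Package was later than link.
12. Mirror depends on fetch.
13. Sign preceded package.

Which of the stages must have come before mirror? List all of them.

compile, fetch, link, package, scan, sign

Directly stated before mirror: fetch, link, package, and scan.
Compile reaches mirror via compile → package → mirror.
Sign reaches mirror via sign → package → mirror.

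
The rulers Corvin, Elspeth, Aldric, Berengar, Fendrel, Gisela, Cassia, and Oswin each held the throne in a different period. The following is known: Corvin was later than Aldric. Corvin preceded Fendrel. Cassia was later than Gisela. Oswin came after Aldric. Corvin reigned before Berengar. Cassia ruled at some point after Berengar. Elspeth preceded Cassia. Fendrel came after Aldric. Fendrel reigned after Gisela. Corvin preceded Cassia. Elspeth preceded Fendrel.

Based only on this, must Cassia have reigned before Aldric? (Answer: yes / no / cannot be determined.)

no

Tracing the constraints gives Aldric → Corvin → Cassia, so Aldric must come before Cassia.
That means Cassia cannot be before Aldric.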